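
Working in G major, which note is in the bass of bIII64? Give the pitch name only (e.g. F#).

F

bIII in G major has root Bb; the chord is Bb-D-F.
The figure 64 means second inversion — the fifth is in the bass.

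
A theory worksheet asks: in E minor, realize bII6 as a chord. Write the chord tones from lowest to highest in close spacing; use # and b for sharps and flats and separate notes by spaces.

A C F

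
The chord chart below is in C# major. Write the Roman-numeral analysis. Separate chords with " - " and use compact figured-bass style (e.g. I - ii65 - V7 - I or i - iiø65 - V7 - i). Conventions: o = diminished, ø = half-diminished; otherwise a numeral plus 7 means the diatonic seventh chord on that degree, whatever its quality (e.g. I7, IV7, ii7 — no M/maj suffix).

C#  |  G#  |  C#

I - V - I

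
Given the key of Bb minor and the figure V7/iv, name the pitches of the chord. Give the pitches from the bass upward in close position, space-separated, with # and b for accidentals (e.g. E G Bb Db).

V7/iv is a secondary dominant — the dominant seventh of iv. iv in Bb minor is Eb, so the applied chord's root is Bb, a perfect fifth above.
Building a dominant seventh chord on Bb gives Bb-D-F-Ab.

Bb D F Ab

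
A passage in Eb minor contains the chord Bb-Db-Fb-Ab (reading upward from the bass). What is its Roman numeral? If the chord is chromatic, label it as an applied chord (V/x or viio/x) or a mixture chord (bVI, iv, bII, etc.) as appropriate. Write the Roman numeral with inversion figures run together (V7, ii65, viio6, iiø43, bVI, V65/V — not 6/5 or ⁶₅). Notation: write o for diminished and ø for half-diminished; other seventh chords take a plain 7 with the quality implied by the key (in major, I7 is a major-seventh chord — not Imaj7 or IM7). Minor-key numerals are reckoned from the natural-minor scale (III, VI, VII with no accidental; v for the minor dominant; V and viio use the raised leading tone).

viiø7/VI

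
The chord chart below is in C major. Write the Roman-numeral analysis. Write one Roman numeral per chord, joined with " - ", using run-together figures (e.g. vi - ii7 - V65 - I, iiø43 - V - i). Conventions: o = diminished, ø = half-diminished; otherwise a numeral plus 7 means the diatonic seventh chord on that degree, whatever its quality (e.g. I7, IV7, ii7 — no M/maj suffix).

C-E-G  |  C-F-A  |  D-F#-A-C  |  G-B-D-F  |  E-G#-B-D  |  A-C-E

I - IV64 - V7/V - V7 - V7/vi - vi

C-E-G: root C is the tonic; major triad there is I.
C-F-A: major triad on F = scale degree 4 → IV64.
D-F#-A-C: chromatic; D is V of V, so V7/V.
G-B-D-F: dominant seventh chord on G = scale degree 5 → V7.
E-G#-B-D: chromatic; E is V of vi, so V7/vi.
A-C-E has root A, degree 6 in C major, so vi.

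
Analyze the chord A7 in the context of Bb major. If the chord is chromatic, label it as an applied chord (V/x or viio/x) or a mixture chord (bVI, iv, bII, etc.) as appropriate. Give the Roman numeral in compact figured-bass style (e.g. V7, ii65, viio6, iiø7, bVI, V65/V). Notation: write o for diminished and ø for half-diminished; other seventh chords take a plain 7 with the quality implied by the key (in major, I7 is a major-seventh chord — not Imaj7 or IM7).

V7/iii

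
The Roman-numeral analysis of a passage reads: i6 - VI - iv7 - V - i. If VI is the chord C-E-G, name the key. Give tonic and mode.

E minor

The anchor chord is a major triad on C, labeled VI.
VI on C implies C is the submediant; that puts the tonic at E, and the uppercase numeral fits minor mode.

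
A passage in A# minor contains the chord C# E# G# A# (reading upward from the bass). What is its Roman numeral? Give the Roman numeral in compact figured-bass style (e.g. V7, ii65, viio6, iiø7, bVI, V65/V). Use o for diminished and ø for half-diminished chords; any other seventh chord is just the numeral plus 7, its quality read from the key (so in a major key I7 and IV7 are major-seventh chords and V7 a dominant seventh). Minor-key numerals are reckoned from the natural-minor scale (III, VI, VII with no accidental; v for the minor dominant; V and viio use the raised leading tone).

The pitches A#-C#-E#-G# form a minor seventh chord rooted on A#.
A# is scale degree 1 in A# minor, and a minor seventh chord on that degree is written i7.
With C# in the bass the chord is in first inversion, so the figured bass is 65.

i65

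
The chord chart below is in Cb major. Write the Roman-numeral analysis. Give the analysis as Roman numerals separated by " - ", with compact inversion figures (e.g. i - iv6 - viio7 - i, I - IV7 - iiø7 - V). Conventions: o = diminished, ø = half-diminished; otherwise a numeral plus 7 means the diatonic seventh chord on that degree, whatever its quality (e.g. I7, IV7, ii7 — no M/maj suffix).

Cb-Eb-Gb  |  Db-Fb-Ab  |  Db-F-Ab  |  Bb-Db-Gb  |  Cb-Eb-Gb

I - ii - V/V - V6 - I

Cb-Eb-Gb has root Cb, degree 1 in Cb major, so I.
Db-Fb-Ab has root Db, degree 2 in Cb major, so ii.
Db-F-Ab: chromatic; Db is V of V, so V/V.
Bb-Db-Gb: major triad on Gb = scale degree 5 → V6.
Cb-Eb-Gb: major triad on Cb = scale degree 1 → I.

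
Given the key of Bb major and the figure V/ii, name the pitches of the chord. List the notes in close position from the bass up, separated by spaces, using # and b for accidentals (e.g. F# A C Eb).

G B D

V/ii is a secondary dominant — the dominant triad of ii. ii in Bb major is C, so the applied chord's root is G, a perfect fifth above.
Building a major triad on G gives G-B-D.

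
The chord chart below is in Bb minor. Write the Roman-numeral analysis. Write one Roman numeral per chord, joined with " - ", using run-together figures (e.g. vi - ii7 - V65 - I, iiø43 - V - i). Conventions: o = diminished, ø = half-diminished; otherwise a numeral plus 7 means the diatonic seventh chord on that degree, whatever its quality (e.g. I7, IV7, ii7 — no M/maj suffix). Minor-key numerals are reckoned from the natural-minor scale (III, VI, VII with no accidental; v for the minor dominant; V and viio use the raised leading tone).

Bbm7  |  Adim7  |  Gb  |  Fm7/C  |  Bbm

Bbm7: minor seventh chord on Bb = scale degree 1 → i7.
Adim7: fully diminished seventh chord on A = scale degree 7 → viio7.
Gb: major triad on Gb = scale degree 6 → VI.
Fm7/C has root F, degree 5 in Bb minor, so v43.
Bbm has root Bb, degree 1 in Bb minor, so i.

i7 - viio7 - VI - v43 - i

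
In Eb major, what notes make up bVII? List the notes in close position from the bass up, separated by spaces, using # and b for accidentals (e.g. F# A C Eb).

bVII is a major triad on the lowered seventh degree (the subtonic), borrowed from the parallel minor. In Eb major that root is Db.
So the chord is Db-F-Ab.

Db F Ab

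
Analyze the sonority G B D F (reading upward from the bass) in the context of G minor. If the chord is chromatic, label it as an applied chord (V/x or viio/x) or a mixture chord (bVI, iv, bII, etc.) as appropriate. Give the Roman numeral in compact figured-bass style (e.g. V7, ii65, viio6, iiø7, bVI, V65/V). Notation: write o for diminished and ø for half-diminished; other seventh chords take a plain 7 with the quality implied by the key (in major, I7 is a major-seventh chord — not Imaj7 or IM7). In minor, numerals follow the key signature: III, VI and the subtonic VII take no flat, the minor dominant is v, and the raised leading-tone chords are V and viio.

V7/iv

The pitches G-B-D-F form a dominant seventh chord rooted on G.
G is not a diatonic chord root with this quality in G minor, but it lies a perfect fifth above C (iv), so the chord functions as an applied dominant of iv.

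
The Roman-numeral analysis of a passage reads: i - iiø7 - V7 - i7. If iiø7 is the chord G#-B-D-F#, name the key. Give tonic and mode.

The anchor chord is a half-diminished seventh chord on G#, labeled iiø7.
Counting down one scale step from G# places the tonic on F#; a half-diminished seventh chord on degree 2 is diatonic only in minor.

F# minor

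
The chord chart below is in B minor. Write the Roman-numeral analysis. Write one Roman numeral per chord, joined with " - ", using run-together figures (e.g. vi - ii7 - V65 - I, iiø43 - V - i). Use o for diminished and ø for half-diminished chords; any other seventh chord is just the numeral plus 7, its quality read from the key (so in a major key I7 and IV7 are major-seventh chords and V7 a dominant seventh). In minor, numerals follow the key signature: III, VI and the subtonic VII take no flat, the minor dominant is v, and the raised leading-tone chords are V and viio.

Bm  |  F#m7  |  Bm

i - v7 - i

Bm: root B is the tonic; minor triad there is i.
F#m7: root F# is the dominant; minor seventh chord there is v7.
Bm: root B is the tonic; minor triad there is i.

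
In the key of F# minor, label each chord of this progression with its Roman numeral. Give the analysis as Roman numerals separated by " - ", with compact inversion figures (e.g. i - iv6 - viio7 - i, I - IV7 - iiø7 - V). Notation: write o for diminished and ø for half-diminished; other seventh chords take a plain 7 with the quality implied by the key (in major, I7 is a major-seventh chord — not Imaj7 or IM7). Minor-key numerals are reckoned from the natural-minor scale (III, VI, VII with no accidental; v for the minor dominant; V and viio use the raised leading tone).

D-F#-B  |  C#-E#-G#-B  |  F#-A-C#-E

iv6 - V7 - i7

D-F#-B: minor triad on B = scale degree 4 → iv6.
C#-E#-G#-B has root C#, degree 5 in F# minor, so V7.
F#-A-C#-E has root F#, degree 1 in F# minor, so i7.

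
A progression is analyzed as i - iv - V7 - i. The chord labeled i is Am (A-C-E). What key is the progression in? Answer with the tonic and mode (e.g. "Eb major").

A minor

The chord Am is a minor triad rooted on A; its label is i.
If A is scale degree 1 and the mode makes that degree carry a minor triad, the tonic is A and the mode is minor.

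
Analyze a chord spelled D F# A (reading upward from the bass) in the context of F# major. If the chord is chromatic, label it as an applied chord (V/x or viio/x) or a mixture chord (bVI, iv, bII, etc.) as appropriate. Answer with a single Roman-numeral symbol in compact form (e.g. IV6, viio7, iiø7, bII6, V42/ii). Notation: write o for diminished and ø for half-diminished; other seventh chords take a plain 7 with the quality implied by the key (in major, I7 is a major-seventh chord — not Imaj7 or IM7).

The pitches D-F#-A form a major triad rooted on D.
D is the lowered sixth degree of F# major (diatonic 6 would be D#). This is a major triad on the lowered sixth degree, borrowed from the parallel minor.

bVI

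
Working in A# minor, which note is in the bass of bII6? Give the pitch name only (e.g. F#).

bII in A# minor has root B; the chord is B-D#-F#.
The figure 6 means first inversion — the third is in the bass.

D#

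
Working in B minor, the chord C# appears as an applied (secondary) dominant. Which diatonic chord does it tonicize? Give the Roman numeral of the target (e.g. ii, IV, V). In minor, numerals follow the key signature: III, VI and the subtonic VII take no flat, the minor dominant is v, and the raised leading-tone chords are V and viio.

V

The chord is a major triad on C#.
A dominant resolves down a perfect fifth: C# → F#. In B minor, F# is scale degree 5, i.e. V.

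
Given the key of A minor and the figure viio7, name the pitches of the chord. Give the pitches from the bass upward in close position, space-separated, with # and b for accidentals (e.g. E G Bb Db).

In A minor, the leading-tone chord is built on the raised seventh degree, G#.
That chord is spelled G#-B-D-F.

G# B D F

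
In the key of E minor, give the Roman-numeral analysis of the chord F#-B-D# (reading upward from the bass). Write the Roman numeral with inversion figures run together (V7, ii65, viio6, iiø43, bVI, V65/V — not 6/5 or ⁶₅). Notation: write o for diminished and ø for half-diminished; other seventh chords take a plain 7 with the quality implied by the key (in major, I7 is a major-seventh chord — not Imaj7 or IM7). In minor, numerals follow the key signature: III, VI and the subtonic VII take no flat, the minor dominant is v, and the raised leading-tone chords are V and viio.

V64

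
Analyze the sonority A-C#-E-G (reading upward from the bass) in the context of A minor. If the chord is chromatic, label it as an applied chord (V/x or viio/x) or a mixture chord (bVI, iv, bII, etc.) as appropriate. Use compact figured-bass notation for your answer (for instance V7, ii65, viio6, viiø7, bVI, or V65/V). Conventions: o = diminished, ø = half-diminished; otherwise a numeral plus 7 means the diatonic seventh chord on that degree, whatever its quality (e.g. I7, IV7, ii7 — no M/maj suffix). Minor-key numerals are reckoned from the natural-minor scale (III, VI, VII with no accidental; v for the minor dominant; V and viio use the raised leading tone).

Stacked in thirds the chord is A-C#-E-G: a dominant seventh chord on A.
A is not a diatonic chord root with this quality in A minor, but it lies a perfect fifth above D (iv), so the chord functions as an applied dominant of iv.

V7/iv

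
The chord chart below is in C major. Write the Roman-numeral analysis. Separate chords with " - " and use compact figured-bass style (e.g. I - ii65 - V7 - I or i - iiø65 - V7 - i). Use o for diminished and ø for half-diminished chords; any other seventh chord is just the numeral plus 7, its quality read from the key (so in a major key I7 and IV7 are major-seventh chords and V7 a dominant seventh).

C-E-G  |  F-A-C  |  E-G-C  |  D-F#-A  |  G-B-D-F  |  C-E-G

C-E-G has root C, degree 1 in C major, so I.
F-A-C has root F, degree 4 in C major, so IV.
E-G-C: root C is the tonic; major triad there is I6.
D-F#-A: a major triad on D, the applied dominant of V → V/V.
G-B-D-F: root G is the dominant; dominant seventh chord there is V7.
C-E-G: major triad on C = scale degree 1 → I.

I - IV - I6 - V/V - V7 - I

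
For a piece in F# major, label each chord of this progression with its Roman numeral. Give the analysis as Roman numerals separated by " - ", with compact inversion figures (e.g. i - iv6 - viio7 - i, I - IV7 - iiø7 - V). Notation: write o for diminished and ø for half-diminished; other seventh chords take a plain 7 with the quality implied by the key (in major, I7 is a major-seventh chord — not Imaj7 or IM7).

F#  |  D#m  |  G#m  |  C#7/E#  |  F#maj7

F# has root F#, degree 1 in F# major, so I.
D#m: minor triad on D# = scale degree 6 → vi.
G#m: minor triad on G# = scale degree 2 → ii.
C#7/E#: root C# is the dominant; dominant seventh chord there is V65.
F#maj7: root F# is the tonic; major seventh chord there is I7.

I - vi - ii - V65 - I7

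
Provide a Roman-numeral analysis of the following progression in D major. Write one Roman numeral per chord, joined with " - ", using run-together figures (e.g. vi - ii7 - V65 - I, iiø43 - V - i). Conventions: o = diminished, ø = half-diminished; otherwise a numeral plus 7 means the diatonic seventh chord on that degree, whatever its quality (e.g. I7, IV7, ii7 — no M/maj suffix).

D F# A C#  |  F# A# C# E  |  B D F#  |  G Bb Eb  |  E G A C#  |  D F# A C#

I7 - V7/vi - vi - bII6 - V43 - I7

D-F#-A-C#: major seventh chord on D = scale degree 1 → I7.
F#-A#-C#-E: a dominant seventh chord on F#, the applied dominant of vi → V7/vi.
B-D-F#: root B is the submediant; minor triad there is vi.
G-Bb-Eb: Eb with this quality isn't in the key; a major triad on b2 is the Neapolitan sixth, bII6 (third, G, in the bass — hence the 6).
E-G-A-C#: dominant seventh chord on A = scale degree 5 → V43.
D-F#-A-C#: major seventh chord on D = scale degree 1 → I7.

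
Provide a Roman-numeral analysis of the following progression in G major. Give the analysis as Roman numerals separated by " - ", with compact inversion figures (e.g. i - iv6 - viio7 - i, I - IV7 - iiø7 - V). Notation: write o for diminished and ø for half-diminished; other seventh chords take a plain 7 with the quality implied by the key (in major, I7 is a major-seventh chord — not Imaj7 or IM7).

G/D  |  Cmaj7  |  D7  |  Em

I64 - IV7 - V7 - vi

G/D has root G, degree 1 in G major, so I64.
Cmaj7: major seventh chord on C = scale degree 4 → IV7.
D7 has root D, degree 5 in G major, so V7.
Em has root E, degree 6 in G major, so vi.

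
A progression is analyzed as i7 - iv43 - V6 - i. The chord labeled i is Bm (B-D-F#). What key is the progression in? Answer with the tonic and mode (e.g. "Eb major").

B minor

The chord Bm is a minor triad rooted on B; its label is i.
If B is scale degree 1 and the mode makes that degree carry a minor triad, the tonic is B and the mode is minor.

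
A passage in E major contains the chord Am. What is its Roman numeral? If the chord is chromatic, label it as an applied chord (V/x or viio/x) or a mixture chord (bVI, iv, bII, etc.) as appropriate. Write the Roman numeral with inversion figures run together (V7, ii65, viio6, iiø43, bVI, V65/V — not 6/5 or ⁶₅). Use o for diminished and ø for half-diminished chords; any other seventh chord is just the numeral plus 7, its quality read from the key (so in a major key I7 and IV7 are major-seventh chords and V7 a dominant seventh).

iv

The pitches A-C-E form a minor triad rooted on A.
A is the fourth degree of E major. This is the minor subdominant, borrowed from the parallel minor.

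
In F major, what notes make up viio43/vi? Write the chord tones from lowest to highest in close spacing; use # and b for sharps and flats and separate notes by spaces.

G Bb C# E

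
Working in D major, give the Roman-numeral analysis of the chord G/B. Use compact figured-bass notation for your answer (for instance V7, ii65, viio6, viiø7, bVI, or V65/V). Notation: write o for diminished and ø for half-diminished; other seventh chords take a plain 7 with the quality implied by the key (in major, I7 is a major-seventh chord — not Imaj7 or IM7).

The pitches G-B-D form a major triad rooted on G.
In D major, G is the subdominant; the diatonic major triad there is IV.
With B in the bass the chord is in first inversion, so the figured bass is 6.

IV6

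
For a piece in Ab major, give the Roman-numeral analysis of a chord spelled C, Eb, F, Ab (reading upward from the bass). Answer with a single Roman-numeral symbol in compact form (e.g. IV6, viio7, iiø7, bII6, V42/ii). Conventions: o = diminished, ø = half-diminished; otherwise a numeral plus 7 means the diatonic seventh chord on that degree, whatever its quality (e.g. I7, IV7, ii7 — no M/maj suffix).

vi43

Stacked in thirds the chord is F-Ab-C-Eb: a minor seventh chord on F.
In Ab major, F is the submediant; the diatonic minor seventh chord there is vi7.
With C in the bass the chord is in second inversion, so the figured bass is 43.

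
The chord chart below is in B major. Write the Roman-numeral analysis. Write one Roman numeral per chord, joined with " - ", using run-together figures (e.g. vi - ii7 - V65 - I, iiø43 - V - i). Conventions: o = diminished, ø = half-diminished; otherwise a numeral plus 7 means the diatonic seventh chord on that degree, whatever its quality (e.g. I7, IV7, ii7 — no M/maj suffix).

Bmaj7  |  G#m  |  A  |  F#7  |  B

I7 - vi - bVII - V7 - I

Bmaj7: root B is the tonic; major seventh chord there is I7.
G#m: root G# is the submediant; minor triad there is vi.
A: A with this quality isn't in the key; it's bVII, borrowed from the parallel minor.
F#7: dominant seventh chord on F# = scale degree 5 → V7.
B: major triad on B = scale degree 1 → I.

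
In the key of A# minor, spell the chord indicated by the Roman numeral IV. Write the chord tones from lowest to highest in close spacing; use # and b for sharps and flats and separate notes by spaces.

Scale degree 4 in A# minor is D#; here the chord built on it is altered to a major triad. IV is the major subdominant, borrowed from the parallel major.
So the chord is D#-F##-A#.

D# F## A#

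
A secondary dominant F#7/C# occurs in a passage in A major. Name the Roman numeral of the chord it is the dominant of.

The chord is a dominant seventh chord on F#.
A dominant resolves down a perfect fifth: F# → B. In A major, B is scale degree 2, i.e. ii.

ii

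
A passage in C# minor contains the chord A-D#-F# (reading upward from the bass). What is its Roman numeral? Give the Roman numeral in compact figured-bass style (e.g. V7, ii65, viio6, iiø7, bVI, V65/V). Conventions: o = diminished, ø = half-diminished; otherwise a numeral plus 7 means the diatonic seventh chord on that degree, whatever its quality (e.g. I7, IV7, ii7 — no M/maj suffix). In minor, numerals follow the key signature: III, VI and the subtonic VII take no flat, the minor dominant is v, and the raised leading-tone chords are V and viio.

iio64

Stacked in thirds the chord is D#-F#-A: a diminished triad on D#.
In C# minor, D# is the supertonic; the diatonic diminished triad there is iio.
With A in the bass the chord is in second inversion, so the figured bass is 64.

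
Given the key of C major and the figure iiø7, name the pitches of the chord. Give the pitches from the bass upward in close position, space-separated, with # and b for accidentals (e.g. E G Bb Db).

D F Ab C

Scale degree 2 in C major is D; here the chord built on it is altered to a half-diminished seventh chord. iiø7 is the half-diminished supertonic seventh, borrowed from the parallel minor.
So the chord is D-F-Ab-C.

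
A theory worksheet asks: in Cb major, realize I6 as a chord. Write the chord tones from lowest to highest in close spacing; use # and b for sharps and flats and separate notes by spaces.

Eb Gb Cb

The numeral's case and figure indicate a major triad. In Cb major its root, the first degree, is Cb.
That chord is spelled Cb-Eb-Gb.
The figured bass 6 indicates first inversion, placing the third (Eb) in the bass: Eb-Gb-Cb.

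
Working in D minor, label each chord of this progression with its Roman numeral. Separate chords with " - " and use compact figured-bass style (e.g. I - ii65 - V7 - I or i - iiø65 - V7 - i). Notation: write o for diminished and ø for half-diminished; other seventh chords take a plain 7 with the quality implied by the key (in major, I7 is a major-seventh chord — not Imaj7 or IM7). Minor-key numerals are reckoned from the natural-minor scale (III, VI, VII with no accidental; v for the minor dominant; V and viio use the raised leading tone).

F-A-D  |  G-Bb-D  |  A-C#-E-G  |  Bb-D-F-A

i6 - iv - V7 - VI7

F-A-D: root D is the tonic; minor triad there is i6.
G-Bb-D has root G, degree 4 in D minor, so iv.
A-C#-E-G: root A is the dominant; dominant seventh chord there is V7.
Bb-D-F-A: root Bb is the submediant; major seventh chord there is VI7.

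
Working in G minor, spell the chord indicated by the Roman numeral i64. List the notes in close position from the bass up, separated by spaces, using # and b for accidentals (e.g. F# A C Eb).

D G Bb

The numeral's case and figure indicate a minor triad. In G minor its root, the tonic, is G.
Stacking thirds from G gives G-Bb-D.
With the 64 figure the chord is in second inversion; from the bass D upward in close position it reads D-G-Bb.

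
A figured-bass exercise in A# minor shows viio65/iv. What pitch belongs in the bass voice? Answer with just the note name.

E#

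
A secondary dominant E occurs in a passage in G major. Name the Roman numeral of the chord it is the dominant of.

ii

The chord is a major triad on E.
A dominant resolves down a perfect fifth: E → A. In G major, A is scale degree 2, i.e. ii.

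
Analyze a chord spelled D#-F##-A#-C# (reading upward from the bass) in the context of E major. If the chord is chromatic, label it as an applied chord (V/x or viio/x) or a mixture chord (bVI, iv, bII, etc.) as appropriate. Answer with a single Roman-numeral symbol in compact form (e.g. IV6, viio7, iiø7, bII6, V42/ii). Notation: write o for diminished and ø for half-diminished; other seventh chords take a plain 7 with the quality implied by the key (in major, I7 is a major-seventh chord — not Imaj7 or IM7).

V7/iii

Stacked in thirds the chord is D#-F##-A#-C#: a dominant seventh chord on D#.
D# is not a diatonic chord root with this quality in E major, but it lies a perfect fifth above G# (iii), so the chord functions as an applied dominant of iii.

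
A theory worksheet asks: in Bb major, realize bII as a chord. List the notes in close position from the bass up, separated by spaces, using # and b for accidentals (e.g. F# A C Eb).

Cb Eb Gb

Scale degree 2 in Bb major is C; lowering it a half step gives Cb. bII is the Neapolitan chord — a major triad on the lowered second degree.
So the chord is Cb-Eb-Gb.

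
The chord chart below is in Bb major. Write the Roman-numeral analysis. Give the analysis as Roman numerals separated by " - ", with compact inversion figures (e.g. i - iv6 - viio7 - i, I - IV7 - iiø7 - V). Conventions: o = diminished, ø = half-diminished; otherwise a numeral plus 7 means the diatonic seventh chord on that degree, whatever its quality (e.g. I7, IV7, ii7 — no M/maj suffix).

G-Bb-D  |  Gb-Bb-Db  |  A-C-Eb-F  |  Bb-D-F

vi - bVI - V65 - I

G-Bb-D: minor triad on G = scale degree 6 → vi.
Gb-Bb-Db is non-diatonic — bVI, a mixture chord from Bb minor.
A-C-Eb-F: root F is the dominant; dominant seventh chord there is V65.
Bb-D-F: root Bb is the tonic; major triad there is I.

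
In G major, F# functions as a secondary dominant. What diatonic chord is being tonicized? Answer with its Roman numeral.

iii

The chord is a major triad on F#.
A dominant resolves down a perfect fifth: F# → B. In G major, B is scale degree 3, i.e. iii.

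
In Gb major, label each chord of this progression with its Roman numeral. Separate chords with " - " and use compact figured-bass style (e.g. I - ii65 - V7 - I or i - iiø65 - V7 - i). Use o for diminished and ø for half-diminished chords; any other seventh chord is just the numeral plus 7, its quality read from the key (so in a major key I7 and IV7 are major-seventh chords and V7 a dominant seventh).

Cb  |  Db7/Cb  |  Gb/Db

IV - V42 - I64

Cb: major triad on Cb = scale degree 4 → IV.
Db7/Cb: root Db is the dominant; dominant seventh chord there is V42.
Gb/Db: root Gb is the tonic; major triad there is I64.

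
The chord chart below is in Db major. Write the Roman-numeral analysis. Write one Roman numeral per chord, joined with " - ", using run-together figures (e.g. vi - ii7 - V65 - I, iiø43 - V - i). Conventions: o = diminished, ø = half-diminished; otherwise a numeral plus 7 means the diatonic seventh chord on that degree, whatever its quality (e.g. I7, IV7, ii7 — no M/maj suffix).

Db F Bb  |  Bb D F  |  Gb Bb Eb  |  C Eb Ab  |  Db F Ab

vi6 - V/ii - ii6 - V6 - I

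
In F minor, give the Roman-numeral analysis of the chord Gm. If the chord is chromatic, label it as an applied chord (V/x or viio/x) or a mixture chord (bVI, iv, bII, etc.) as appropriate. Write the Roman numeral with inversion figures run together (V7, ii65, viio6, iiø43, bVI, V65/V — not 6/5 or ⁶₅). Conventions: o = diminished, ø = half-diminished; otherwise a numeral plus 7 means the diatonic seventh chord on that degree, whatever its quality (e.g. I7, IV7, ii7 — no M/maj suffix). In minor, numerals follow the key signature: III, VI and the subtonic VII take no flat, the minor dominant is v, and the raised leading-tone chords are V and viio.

ii

Stacked in thirds the chord is G-Bb-D: a minor triad on G.
G is the second degree of F minor. This is the minor supertonic, borrowed from the parallel major (the Dorian ii).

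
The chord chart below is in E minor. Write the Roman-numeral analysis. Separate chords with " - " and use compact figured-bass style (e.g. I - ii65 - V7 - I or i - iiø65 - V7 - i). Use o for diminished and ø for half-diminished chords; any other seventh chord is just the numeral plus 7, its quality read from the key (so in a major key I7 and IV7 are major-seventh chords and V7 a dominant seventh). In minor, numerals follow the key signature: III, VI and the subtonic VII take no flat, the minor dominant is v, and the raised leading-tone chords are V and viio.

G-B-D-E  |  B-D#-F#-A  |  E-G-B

G-B-D-E: minor seventh chord on E = scale degree 1 → i65.
B-D#-F#-A: root B is the dominant; dominant seventh chord there is V7.
E-G-B: minor triad on E = scale degree 1 → i.

i65 - V7 - i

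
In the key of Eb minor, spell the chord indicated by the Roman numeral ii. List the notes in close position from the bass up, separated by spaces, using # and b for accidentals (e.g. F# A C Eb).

F Ab C

ii is the minor supertonic, borrowed from the parallel major (the Dorian ii). In Eb minor that root is F.
So the chord is F-Ab-C, a minor triad.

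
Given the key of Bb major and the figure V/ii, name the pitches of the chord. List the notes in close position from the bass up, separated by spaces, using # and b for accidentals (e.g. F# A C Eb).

The slash means an applied dominant: we want the dominant of ii. In Bb major, ii is C minor, and its dominant is built on G.
Building a major triad on G gives G-B-D.

G B D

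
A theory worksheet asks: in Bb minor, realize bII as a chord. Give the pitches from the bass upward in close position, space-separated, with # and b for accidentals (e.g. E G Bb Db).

bII is the Neapolitan chord — a major triad on the lowered second degree. In Bb minor that root is Cb.
So the chord is Cb-Eb-Gb.

Cb Eb Gb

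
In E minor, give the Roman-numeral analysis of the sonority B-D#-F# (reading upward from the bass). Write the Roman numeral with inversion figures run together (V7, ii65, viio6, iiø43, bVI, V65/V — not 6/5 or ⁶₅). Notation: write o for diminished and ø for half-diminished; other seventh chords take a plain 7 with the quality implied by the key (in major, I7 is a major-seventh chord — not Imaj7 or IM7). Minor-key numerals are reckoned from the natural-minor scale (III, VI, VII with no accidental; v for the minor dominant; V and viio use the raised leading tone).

V

Stacked in thirds the chord is B-D#-F#: a major triad on B.
In E minor, B is the dominant; the diatonic major triad there is V.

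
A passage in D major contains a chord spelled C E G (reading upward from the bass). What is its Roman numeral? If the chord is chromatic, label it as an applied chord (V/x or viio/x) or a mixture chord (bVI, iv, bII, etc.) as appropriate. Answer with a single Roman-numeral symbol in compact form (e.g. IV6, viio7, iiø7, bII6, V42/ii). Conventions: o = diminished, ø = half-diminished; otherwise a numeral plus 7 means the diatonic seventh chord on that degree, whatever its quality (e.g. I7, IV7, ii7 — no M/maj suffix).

The pitches C-E-G form a major triad rooted on C.
C is the lowered seventh degree of D major (diatonic 7 would be C#). This is a major triad on the lowered seventh degree (the subtonic), borrowed from the parallel minor.

bVII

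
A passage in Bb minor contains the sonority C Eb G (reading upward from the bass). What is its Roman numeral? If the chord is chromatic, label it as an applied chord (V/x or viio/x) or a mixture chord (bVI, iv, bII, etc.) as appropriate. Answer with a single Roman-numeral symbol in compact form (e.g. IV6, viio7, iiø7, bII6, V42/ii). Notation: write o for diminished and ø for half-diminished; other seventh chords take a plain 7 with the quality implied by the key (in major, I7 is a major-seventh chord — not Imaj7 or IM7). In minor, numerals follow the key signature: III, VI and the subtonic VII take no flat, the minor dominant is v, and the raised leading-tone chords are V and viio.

ii

Stacked in thirds the chord is C-Eb-G: a minor triad on C.
C is the second degree of Bb minor. This is the minor supertonic, borrowed from the parallel major (the Dorian ii).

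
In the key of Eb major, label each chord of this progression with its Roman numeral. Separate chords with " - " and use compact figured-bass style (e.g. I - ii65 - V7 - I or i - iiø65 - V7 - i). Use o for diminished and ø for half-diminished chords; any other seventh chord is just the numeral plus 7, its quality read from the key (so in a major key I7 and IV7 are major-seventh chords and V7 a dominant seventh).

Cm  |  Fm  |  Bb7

Cm: minor triad on C = scale degree 6 → vi.
Fm: root F is the supertonic; minor triad there is ii.
Bb7 has root Bb, degree 5 in Eb major, so V7.

vi - ii - V7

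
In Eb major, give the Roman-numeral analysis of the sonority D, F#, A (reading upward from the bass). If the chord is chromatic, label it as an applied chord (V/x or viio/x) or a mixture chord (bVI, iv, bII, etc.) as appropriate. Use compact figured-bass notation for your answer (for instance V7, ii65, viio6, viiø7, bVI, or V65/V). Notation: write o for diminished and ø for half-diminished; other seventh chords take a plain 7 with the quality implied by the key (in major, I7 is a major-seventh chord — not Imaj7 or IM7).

The pitches D-F#-A form a major triad rooted on D.
D is not a diatonic chord root with this quality in Eb major, but it lies a perfect fifth above G (iii), so the chord functions as an applied dominant of iii.

V/iii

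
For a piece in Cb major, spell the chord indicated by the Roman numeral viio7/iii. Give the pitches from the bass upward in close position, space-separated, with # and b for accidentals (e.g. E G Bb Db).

The slash marks an applied leading-tone chord: viio of iii. In Cb major, iii is Eb, so the leading tone to it is D, a half step below.
Building a fully diminished seventh chord on D gives D-F-Ab-Cb.

D F Ab Cb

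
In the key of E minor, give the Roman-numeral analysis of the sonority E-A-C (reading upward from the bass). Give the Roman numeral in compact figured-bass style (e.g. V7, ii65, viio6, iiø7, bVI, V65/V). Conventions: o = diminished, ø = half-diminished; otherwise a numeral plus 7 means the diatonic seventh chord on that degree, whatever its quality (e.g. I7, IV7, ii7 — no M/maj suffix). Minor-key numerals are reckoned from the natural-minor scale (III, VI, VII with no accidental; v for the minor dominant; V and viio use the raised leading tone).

The pitches A-C-E form a minor triad rooted on A.
In E minor, A is the subdominant; the diatonic minor triad there is iv.
With E in the bass the chord is in second inversion, so the figured bass is 64.

iv64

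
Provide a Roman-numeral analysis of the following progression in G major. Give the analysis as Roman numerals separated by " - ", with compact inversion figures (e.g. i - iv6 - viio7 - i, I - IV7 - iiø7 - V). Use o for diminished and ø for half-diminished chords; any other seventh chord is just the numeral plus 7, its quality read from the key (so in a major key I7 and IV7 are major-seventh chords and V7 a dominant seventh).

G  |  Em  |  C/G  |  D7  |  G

G: major triad on G = scale degree 1 → I.
Em: root E is the submediant; minor triad there is vi.
C/G has root C, degree 4 in G major, so IV64.
D7 has root D, degree 5 in G major, so V7.
G has root G, degree 1 in G major, so I.

I - vi - IV64 - V7 - I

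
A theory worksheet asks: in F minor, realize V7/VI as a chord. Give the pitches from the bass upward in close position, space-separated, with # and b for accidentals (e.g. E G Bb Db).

Ab C Eb Gb

V7/VI is a secondary dominant — the dominant seventh of VI. VI in F minor is Db, so the applied chord's root is Ab, a perfect fifth above.
Building a dominant seventh chord on Ab gives Ab-C-Eb-Gb.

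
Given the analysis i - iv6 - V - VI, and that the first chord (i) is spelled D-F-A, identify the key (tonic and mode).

The anchor chord is a minor triad on D, labeled i.
If D is scale degree 1 and the mode makes that degree carry a minor triad, the tonic is D and the mode is minor.

D minor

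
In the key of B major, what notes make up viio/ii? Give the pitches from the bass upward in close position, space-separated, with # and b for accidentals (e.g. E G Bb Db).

B# D# F#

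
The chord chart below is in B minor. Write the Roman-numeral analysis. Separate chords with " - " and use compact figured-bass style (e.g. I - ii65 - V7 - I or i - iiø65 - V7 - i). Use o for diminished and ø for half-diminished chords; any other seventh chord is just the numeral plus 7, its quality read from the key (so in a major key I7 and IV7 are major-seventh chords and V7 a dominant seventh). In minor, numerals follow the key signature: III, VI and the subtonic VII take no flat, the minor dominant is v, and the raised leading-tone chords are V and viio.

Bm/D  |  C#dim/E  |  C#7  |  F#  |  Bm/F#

Bm/D has root B, degree 1 in B minor, so i6.
C#dim/E has root C#, degree 2 in B minor, so iio6.
C#7: a dominant seventh chord on C#, the applied dominant of V → V7/V.
F#: root F# is the dominant; major triad there is V.
Bm/F# has root B, degree 1 in B minor, so i64.

i6 - iio6 - V7/V - V - i64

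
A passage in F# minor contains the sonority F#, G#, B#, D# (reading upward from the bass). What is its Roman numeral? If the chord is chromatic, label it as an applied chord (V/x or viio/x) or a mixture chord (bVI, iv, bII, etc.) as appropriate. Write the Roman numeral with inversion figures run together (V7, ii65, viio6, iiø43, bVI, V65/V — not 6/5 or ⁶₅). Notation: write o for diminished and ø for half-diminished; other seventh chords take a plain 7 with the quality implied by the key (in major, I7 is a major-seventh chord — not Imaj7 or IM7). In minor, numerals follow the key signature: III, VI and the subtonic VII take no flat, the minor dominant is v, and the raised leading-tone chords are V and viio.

V42/V

Stacked in thirds the chord is G#-B#-D#-F#: a dominant seventh chord on G#.
G# is not a diatonic chord root with this quality in F# minor, but it lies a perfect fifth above C# (V), so the chord functions as an applied dominant of V.
With F# in the bass the chord is in third inversion, so the figured bass is 42.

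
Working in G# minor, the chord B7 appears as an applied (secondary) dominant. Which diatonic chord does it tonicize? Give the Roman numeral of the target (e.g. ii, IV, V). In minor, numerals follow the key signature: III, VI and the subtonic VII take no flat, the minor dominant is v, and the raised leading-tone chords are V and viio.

VI

The chord is a dominant seventh chord on B.
A dominant resolves down a perfect fifth: B → E. In G# minor, E is scale degree 6, i.e. VI.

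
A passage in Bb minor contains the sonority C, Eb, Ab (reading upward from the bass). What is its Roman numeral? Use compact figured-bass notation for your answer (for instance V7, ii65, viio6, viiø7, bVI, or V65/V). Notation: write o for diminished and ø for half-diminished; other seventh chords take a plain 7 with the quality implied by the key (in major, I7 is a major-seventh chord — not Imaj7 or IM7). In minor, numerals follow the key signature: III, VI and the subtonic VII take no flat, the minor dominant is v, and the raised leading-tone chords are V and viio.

VII6

Stacked in thirds the chord is Ab-C-Eb: a major triad on Ab.
In Bb minor, Ab is the subtonic; the diatonic major triad there is VII.
With C in the bass the chord is in first inversion, so the figured bass is 6.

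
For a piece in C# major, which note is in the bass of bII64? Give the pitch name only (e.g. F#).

A

bII in C# major has root D; the chord is D-F#-A.
The figure 64 means second inversion — the fifth is in the bass.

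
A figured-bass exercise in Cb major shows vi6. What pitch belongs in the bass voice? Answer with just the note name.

Cb

vi in Cb major has root Ab; the chord is Ab-Cb-Eb.
The figure 6 means first inversion — the third is in the bass.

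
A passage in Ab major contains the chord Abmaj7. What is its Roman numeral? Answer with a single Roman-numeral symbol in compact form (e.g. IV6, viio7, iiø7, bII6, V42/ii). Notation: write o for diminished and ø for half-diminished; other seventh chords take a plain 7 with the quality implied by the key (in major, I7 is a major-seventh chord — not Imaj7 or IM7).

Stacked in thirds the chord is Ab-C-Eb-G: a major seventh chord on Ab.
In Ab major, Ab is the tonic; the diatonic major seventh chord there is I7.

I7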